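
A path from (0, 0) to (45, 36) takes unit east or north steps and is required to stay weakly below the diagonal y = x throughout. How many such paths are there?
Number of paths = 28320955360167524909400

By the reflection principle (André's argument), the number of monotone paths to (45, 36) with n ≤ m that never go above y = x is C(81, 45) − C(81, 46) = 130276394656770614583240 − 101955439296603089673840 = 28320955360167524909400.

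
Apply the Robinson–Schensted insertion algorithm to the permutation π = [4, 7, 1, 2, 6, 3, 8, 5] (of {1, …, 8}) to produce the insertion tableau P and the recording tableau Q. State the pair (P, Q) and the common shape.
P = [1, 2, 3, 5] / [4, 6, 8] / [7];  Q = [1, 2, 5, 7] / [3, 4, 8] / [6];  common shape = (4, 3, 1)

Row-insert the values π_1, π_2, … into P one at a time, bumping the leftmost entry strictly greater than the inserted value down to the next row. The recording tableau Q records, in position (i, j), the step at which that cell was added to P.
  Insert 4 (step 1): P = [4];  Q = [1]
  Insert 7 (step 2): P = [4, 7];  Q = [1, 2]
  Insert 1 (step 3): P = [1, 7] / [4];  Q = [1, 2] / [3]
  Insert 2 (step 4): P = [1, 2] / [4, 7];  Q = [1, 2] / [3, 4]
  Insert 6 (step 5): P = [1, 2, 6] / [4, 7];  Q = [1, 2, 5] / [3, 4]
  Insert 3 (step 6): P = [1, 2, 3] / [4, 6] / [7];  Q = [1, 2, 5] / [3, 4] / [6]
  Insert 8 (step 7): P = [1, 2, 3, 8] / [4, 6] / [7];  Q = [1, 2, 5, 7] / [3, 4] / [6]
  Insert 5 (step 8): P = [1, 2, 3, 5] / [4, 6, 8] / [7];  Q = [1, 2, 5, 7] / [3, 4, 8] / [6]
Final shape: (4, 3, 1).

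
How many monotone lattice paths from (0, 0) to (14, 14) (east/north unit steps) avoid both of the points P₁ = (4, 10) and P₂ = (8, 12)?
Number of paths = 36007859

Inclusion–exclusion. Total paths: C(28, 14) = 40116600. Through P₁: C(14, 4)·C(14, 10) = 1002001. Through P₂: C(20, 8)·C(8, 6) = 3527160. Since P₁ is strictly southwest of P₂, a monotone path through both must visit P₁ then P₂; paths through both = C(14, 4)·C(6, 4)·C(8, 6) = 420420. Avoid both = 40116600 − 1002001 − 3527160 + 420420 = 36007859.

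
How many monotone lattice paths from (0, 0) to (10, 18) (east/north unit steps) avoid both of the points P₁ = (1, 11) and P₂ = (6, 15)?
Number of paths = 11139510

Inclusion–exclusion. Total paths: C(28, 10) = 13123110. Through P₁: C(12, 1)·C(16, 9) = 137280. Through P₂: C(21, 6)·C(7, 4) = 1899240. Since P₁ is strictly southwest of P₂, a monotone path through both must visit P₁ then P₂; paths through both = C(12, 1)·C(9, 5)·C(7, 4) = 52920. Avoid both = 13123110 − 137280 − 1899240 + 52920 = 11139510.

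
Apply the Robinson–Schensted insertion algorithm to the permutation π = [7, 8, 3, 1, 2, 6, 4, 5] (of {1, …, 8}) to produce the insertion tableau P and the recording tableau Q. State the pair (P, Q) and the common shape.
P = [1, 2, 4, 5] / [3, 6] / [7, 8];  Q = [1, 2, 6, 8] / [3, 5] / [4, 7];  common shape = (4, 2, 2)

Row-insert the values π_1, π_2, … into P one at a time, bumping the leftmost entry strictly greater than the inserted value down to the next row. The recording tableau Q records, in position (i, j), the step at which that cell was added to P.
  Insert 7 (step 1): P = [7];  Q = [1]
  Insert 8 (step 2): P = [7, 8];  Q = [1, 2]
  Insert 3 (step 3): P = [3, 8] / [7];  Q = [1, 2] / [3]
  Insert 1 (step 4): P = [1, 8] / [3] / [7];  Q = [1, 2] / [3] / [4]
  Insert 2 (step 5): P = [1, 2] / [3, 8] / [7];  Q = [1, 2] / [3, 5] / [4]
  Insert 6 (step 6): P = [1, 2, 6] / [3, 8] / [7];  Q = [1, 2, 6] / [3, 5] / [4]
  Insert 4 (step 7): P = [1, 2, 4] / [3, 6] / [7, 8];  Q = [1, 2, 6] / [3, 5] / [4, 7]
  Insert 5 (step 8): P = [1, 2, 4, 5] / [3, 6] / [7, 8];  Q = [1, 2, 6, 8] / [3, 5] / [4, 7]
Final shape: (4, 2, 2).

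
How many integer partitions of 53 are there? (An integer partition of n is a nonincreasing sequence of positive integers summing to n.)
p(53) = 329931

Compute p(n) via the recurrence p(n, m) = p(n, m−1) + p(n−m, m), where p(n, m) counts partitions of n with all parts ≤ m and p(n) = p(n, n). The base cases are p(0, m) = 1 and p(n, 0) = 0 for n > 0. Filling the table yields p(53) = 329931. (Euler's pentagonal recurrence is an alternative.)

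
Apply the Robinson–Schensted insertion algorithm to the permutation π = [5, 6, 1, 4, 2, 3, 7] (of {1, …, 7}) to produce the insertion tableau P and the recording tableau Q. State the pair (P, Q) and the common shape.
P = [1, 2, 3, 7] / [4, 6] / [5];  Q = [1, 2, 6, 7] / [3, 4] / [5];  common shape = (4, 2, 1)

Row-insert the values π_1, π_2, … into P one at a time, bumping the leftmost entry strictly greater than the inserted value down to the next row. The recording tableau Q records, in position (i, j), the step at which that cell was added to P.
  Insert 5 (step 1): P = [5];  Q = [1]
  Insert 6 (step 2): P = [5, 6];  Q = [1, 2]
  Insert 1 (step 3): P = [1, 6] / [5];  Q = [1, 2] / [3]
  Insert 4 (step 4): P = [1, 4] / [5, 6];  Q = [1, 2] / [3, 4]
  Insert 2 (step 5): P = [1, 2] / [4, 6] / [5];  Q = [1, 2] / [3, 4] / [5]
  Insert 3 (step 6): P = [1, 2, 3] / [4, 6] / [5];  Q = [1, 2, 6] / [3, 4] / [5]
  Insert 7 (step 7): P = [1, 2, 3, 7] / [4, 6] / [5];  Q = [1, 2, 6, 7] / [3, 4] / [5]
Final shape: (4, 2, 1).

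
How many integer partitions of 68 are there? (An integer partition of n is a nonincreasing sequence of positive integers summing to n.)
p(68) = 3087735

Compute p(n) via the recurrence p(n, m) = p(n, m−1) + p(n−m, m), where p(n, m) counts partitions of n with all parts ≤ m and p(n) = p(n, n). The base cases are p(0, m) = 1 and p(n, 0) = 0 for n > 0. Filling the table yields p(68) = 3087735. (Euler's pentagonal recurrence is an alternative.)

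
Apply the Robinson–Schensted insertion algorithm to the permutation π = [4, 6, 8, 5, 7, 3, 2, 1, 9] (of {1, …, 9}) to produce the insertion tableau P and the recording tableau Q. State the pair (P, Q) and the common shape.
P = [1, 5, 7, 9] / [2, 8] / [3] / [4] / [6];  Q = [1, 2, 3, 9] / [4, 5] / [6] / [7] / [8];  common shape = (4, 2, 1, 1, 1)

Row-insert the values π_1, π_2, … into P one at a time, bumping the leftmost entry strictly greater than the inserted value down to the next row. The recording tableau Q records, in position (i, j), the step at which that cell was added to P.
  Insert 4 (step 1): P = [4];  Q = [1]
  Insert 6 (step 2): P = [4, 6];  Q = [1, 2]
  Insert 8 (step 3): P = [4, 6, 8];  Q = [1, 2, 3]
  Insert 5 (step 4): P = [4, 5, 8] / [6];  Q = [1, 2, 3] / [4]
  Insert 7 (step 5): P = [4, 5, 7] / [6, 8];  Q = [1, 2, 3] / [4, 5]
  Insert 3 (step 6): P = [3, 5, 7] / [4, 8] / [6];  Q = [1, 2, 3] / [4, 5] / [6]
  Insert 2 (step 7): P = [2, 5, 7] / [3, 8] / [4] / [6];  Q = [1, 2, 3] / [4, 5] / [6] / [7]
  Insert 1 (step 8): P = [1, 5, 7] / [2, 8] / [3] / [4] / [6];  Q = [1, 2, 3] / [4, 5] / [6] / [7] / [8]
  Insert 9 (step 9): P = [1, 5, 7, 9] / [2, 8] / [3] / [4] / [6];  Q = [1, 2, 3, 9] / [4, 5] / [6] / [7] / [8]
Final shape: (4, 2, 1, 1, 1).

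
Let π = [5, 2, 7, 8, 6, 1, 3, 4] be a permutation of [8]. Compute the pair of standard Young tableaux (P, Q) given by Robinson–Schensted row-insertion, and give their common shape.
P = [1, 3, 4] / [2, 6, 8] / [5, 7];  Q = [1, 3, 4] / [2, 5, 8] / [6, 7];  common shape = (3, 3, 2)

Row-insert the values π_1, π_2, … into P one at a time, bumping the leftmost entry strictly greater than the inserted value down to the next row. The recording tableau Q records, in position (i, j), the step at which that cell was added to P.
  Insert 5 (step 1): P = [5];  Q = [1]
  Insert 2 (step 2): P = [2] / [5];  Q = [1] / [2]
  Insert 7 (step 3): P = [2, 7] / [5];  Q = [1, 3] / [2]
  Insert 8 (step 4): P = [2, 7, 8] / [5];  Q = [1, 3, 4] / [2]
  Insert 6 (step 5): P = [2, 6, 8] / [5, 7];  Q = [1, 3, 4] / [2, 5]
  Insert 1 (step 6): P = [1, 6, 8] / [2, 7] / [5];  Q = [1, 3, 4] / [2, 5] / [6]
  Insert 3 (step 7): P = [1, 3, 8] / [2, 6] / [5, 7];  Q = [1, 3, 4] / [2, 5] / [6, 7]
  Insert 4 (step 8): P = [1, 3, 4] / [2, 6, 8] / [5, 7];  Q = [1, 3, 4] / [2, 5, 8] / [6, 7]
Final shape: (3, 3, 2).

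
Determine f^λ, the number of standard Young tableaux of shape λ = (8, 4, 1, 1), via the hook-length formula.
# SYT of shape (8, 4, 1, 1) = 13650

Hook-length formula: f^λ = n! / Π hook(c), product over all cells c of the Young diagram. For λ = (8, 4, 1, 1), n = 14 boxes. Hook lengths by row (left-to-right, top-to-bottom): [11, 8, 7, 6, 4, 3, 2, 1]; [6, 3, 2, 1]; [2]; [1]. Product of hooks = 6386688. So f^λ = 14! / 6386688 = 87178291200 / 6386688 = 13650.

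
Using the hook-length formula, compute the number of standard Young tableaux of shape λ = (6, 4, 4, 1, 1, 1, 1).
# SYT of shape (6, 4, 4, 1, 1, 1, 1) = 5105100

Hook-length formula: f^λ = n! / Π hook(c), product over all cells c of the Young diagram. For λ = (6, 4, 4, 1, 1, 1, 1), n = 18 boxes. Hook lengths by row (left-to-right, top-to-bottom): [12, 7, 6, 5, 2, 1]; [9, 4, 3, 2]; [8, 3, 2, 1]; [4]; [3]; [2]; [1]. Product of hooks = 1254113280. So f^λ = 18! / 1254113280 = 6402373705728000 / 1254113280 = 5105100.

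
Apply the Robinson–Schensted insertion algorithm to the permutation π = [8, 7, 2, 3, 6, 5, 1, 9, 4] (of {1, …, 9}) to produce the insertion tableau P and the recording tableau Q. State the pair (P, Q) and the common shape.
P = [1, 3, 4, 9] / [2, 5] / [6] / [7] / [8];  Q = [1, 4, 5, 8] / [2, 9] / [3] / [6] / [7];  common shape = (4, 2, 1, 1, 1)

Row-insert the values π_1, π_2, … into P one at a time, bumping the leftmost entry strictly greater than the inserted value down to the next row. The recording tableau Q records, in position (i, j), the step at which that cell was added to P.
  Insert 8 (step 1): P = [8];  Q = [1]
  Insert 7 (step 2): P = [7] / [8];  Q = [1] / [2]
  Insert 2 (step 3): P = [2] / [7] / [8];  Q = [1] / [2] / [3]
  Insert 3 (step 4): P = [2, 3] / [7] / [8];  Q = [1, 4] / [2] / [3]
  Insert 6 (step 5): P = [2, 3, 6] / [7] / [8];  Q = [1, 4, 5] / [2] / [3]
  Insert 5 (step 6): P = [2, 3, 5] / [6] / [7] / [8];  Q = [1, 4, 5] / [2] / [3] / [6]
  Insert 1 (step 7): P = [1, 3, 5] / [2] / [6] / [7] / [8];  Q = [1, 4, 5] / [2] / [3] / [6] / [7]
  Insert 9 (step 8): P = [1, 3, 5, 9] / [2] / [6] / [7] / [8];  Q = [1, 4, 5, 8] / [2] / [3] / [6] / [7]
  Insert 4 (step 9): P = [1, 3, 4, 9] / [2, 5] / [6] / [7] / [8];  Q = [1, 4, 5, 8] / [2, 9] / [3] / [6] / [7]
Final shape: (4, 2, 1, 1, 1).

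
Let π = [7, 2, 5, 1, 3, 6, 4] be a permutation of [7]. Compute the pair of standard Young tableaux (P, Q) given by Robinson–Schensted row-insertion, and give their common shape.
P = [1, 3, 4] / [2, 5, 6] / [7];  Q = [1, 3, 6] / [2, 5, 7] / [4];  common shape = (3, 3, 1)

Row-insert the values π_1, π_2, … into P one at a time, bumping the leftmost entry strictly greater than the inserted value down to the next row. The recording tableau Q records, in position (i, j), the step at which that cell was added to P.
  Insert 7 (step 1): P = [7];  Q = [1]
  Insert 2 (step 2): P = [2] / [7];  Q = [1] / [2]
  Insert 5 (step 3): P = [2, 5] / [7];  Q = [1, 3] / [2]
  Insert 1 (step 4): P = [1, 5] / [2] / [7];  Q = [1, 3] / [2] / [4]
  Insert 3 (step 5): P = [1, 3] / [2, 5] / [7];  Q = [1, 3] / [2, 5] / [4]
  Insert 6 (step 6): P = [1, 3, 6] / [2, 5] / [7];  Q = [1, 3, 6] / [2, 5] / [4]
  Insert 4 (step 7): P = [1, 3, 4] / [2, 5, 6] / [7];  Q = [1, 3, 6] / [2, 5, 7] / [4]
Final shape: (3, 3, 1).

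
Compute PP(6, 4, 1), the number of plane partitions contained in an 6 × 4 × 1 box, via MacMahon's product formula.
PP(6, 4, 1) = 210

Evaluate the triple product over i = 1..6, j = 1..4, k = 1..1. The factors are (2/1) · (3/2) · (4/3) · (5/4) · (3/2) · (4/3) · (5/4) · (6/5) · … (24 factors total). The numerators and denominators telescope so the product is an integer; carrying out the multiplication exactly gives PP(6, 4, 1) = 210.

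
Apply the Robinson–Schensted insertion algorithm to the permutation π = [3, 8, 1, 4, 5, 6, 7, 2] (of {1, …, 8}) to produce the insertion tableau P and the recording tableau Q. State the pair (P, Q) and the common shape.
P = [1, 2, 5, 6, 7] / [3, 4] / [8];  Q = [1, 2, 5, 6, 7] / [3, 4] / [8];  common shape = (5, 2, 1)

Row-insert the values π_1, π_2, … into P one at a time, bumping the leftmost entry strictly greater than the inserted value down to the next row. The recording tableau Q records, in position (i, j), the step at which that cell was added to P.
  Insert 3 (step 1): P = [3];  Q = [1]
  Insert 8 (step 2): P = [3, 8];  Q = [1, 2]
  Insert 1 (step 3): P = [1, 8] / [3];  Q = [1, 2] / [3]
  Insert 4 (step 4): P = [1, 4] / [3, 8];  Q = [1, 2] / [3, 4]
  Insert 5 (step 5): P = [1, 4, 5] / [3, 8];  Q = [1, 2, 5] / [3, 4]
  Insert 6 (step 6): P = [1, 4, 5, 6] / [3, 8];  Q = [1, 2, 5, 6] / [3, 4]
  Insert 7 (step 7): P = [1, 4, 5, 6, 7] / [3, 8];  Q = [1, 2, 5, 6, 7] / [3, 4]
  Insert 2 (step 8): P = [1, 2, 5, 6, 7] / [3, 4] / [8];  Q = [1, 2, 5, 6, 7] / [3, 4] / [8]
Final shape: (5, 2, 1).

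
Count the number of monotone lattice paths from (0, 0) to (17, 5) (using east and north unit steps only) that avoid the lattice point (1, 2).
Number of paths = 23427

Total paths from (0, 0) to (17, 5): C(22, 17) = 26334. Paths through (1, 2): (paths (0, 0) → (1, 2)) × (paths (1, 2) → (17, 5)) = C(3, 1) · C(19, 16) = 3 · 969 = 2907. Avoidance count = 26334 − 2907 = 23427.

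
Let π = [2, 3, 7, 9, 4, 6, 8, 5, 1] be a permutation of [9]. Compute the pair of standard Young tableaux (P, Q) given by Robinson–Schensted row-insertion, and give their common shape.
P = [1, 3, 4, 5, 8] / [2, 9] / [6] / [7];  Q = [1, 2, 3, 4, 7] / [5, 6] / [8] / [9];  common shape = (5, 2, 1, 1)

Row-insert the values π_1, π_2, … into P one at a time, bumping the leftmost entry strictly greater than the inserted value down to the next row. The recording tableau Q records, in position (i, j), the step at which that cell was added to P.
  Insert 2 (step 1): P = [2];  Q = [1]
  Insert 3 (step 2): P = [2, 3];  Q = [1, 2]
  Insert 7 (step 3): P = [2, 3, 7];  Q = [1, 2, 3]
  Insert 9 (step 4): P = [2, 3, 7, 9];  Q = [1, 2, 3, 4]
  Insert 4 (step 5): P = [2, 3, 4, 9] / [7];  Q = [1, 2, 3, 4] / [5]
  Insert 6 (step 6): P = [2, 3, 4, 6] / [7, 9];  Q = [1, 2, 3, 4] / [5, 6]
  Insert 8 (step 7): P = [2, 3, 4, 6, 8] / [7, 9];  Q = [1, 2, 3, 4, 7] / [5, 6]
  Insert 5 (step 8): P = [2, 3, 4, 5, 8] / [6, 9] / [7];  Q = [1, 2, 3, 4, 7] / [5, 6] / [8]
  Insert 1 (step 9): P = [1, 3, 4, 5, 8] / [2, 9] / [6] / [7];  Q = [1, 2, 3, 4, 7] / [5, 6] / [8] / [9]
Final shape: (5, 2, 1, 1).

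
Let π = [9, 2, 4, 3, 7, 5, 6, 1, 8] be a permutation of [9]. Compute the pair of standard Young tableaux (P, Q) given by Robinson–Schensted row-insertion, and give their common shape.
P = [1, 3, 5, 6, 8] / [2, 7] / [4] / [9];  Q = [1, 3, 5, 7, 9] / [2, 6] / [4] / [8];  common shape = (5, 2, 1, 1)

Row-insert the values π_1, π_2, … into P one at a time, bumping the leftmost entry strictly greater than the inserted value down to the next row. The recording tableau Q records, in position (i, j), the step at which that cell was added to P.
  Insert 9 (step 1): P = [9];  Q = [1]
  Insert 2 (step 2): P = [2] / [9];  Q = [1] / [2]
  Insert 4 (step 3): P = [2, 4] / [9];  Q = [1, 3] / [2]
  Insert 3 (step 4): P = [2, 3] / [4] / [9];  Q = [1, 3] / [2] / [4]
  Insert 7 (step 5): P = [2, 3, 7] / [4] / [9];  Q = [1, 3, 5] / [2] / [4]
  Insert 5 (step 6): P = [2, 3, 5] / [4, 7] / [9];  Q = [1, 3, 5] / [2, 6] / [4]
  Insert 6 (step 7): P = [2, 3, 5, 6] / [4, 7] / [9];  Q = [1, 3, 5, 7] / [2, 6] / [4]
  Insert 1 (step 8): P = [1, 3, 5, 6] / [2, 7] / [4] / [9];  Q = [1, 3, 5, 7] / [2, 6] / [4] / [8]
  Insert 8 (step 9): P = [1, 3, 5, 6, 8] / [2, 7] / [4] / [9];  Q = [1, 3, 5, 7, 9] / [2, 6] / [4] / [8]
Final shape: (5, 2, 1, 1).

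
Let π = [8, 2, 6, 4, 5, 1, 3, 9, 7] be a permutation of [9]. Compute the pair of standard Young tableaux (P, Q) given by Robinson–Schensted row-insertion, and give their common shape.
P = [1, 3, 5, 7] / [2, 4, 9] / [6] / [8];  Q = [1, 3, 5, 8] / [2, 7, 9] / [4] / [6];  common shape = (4, 3, 1, 1)

Row-insert the values π_1, π_2, … into P one at a time, bumping the leftmost entry strictly greater than the inserted value down to the next row. The recording tableau Q records, in position (i, j), the step at which that cell was added to P.
  Insert 8 (step 1): P = [8];  Q = [1]
  Insert 2 (step 2): P = [2] / [8];  Q = [1] / [2]
  Insert 6 (step 3): P = [2, 6] / [8];  Q = [1, 3] / [2]
  Insert 4 (step 4): P = [2, 4] / [6] / [8];  Q = [1, 3] / [2] / [4]
  Insert 5 (step 5): P = [2, 4, 5] / [6] / [8];  Q = [1, 3, 5] / [2] / [4]
  Insert 1 (step 6): P = [1, 4, 5] / [2] / [6] / [8];  Q = [1, 3, 5] / [2] / [4] / [6]
  Insert 3 (step 7): P = [1, 3, 5] / [2, 4] / [6] / [8];  Q = [1, 3, 5] / [2, 7] / [4] / [6]
  Insert 9 (step 8): P = [1, 3, 5, 9] / [2, 4] / [6] / [8];  Q = [1, 3, 5, 8] / [2, 7] / [4] / [6]
  Insert 7 (step 9): P = [1, 3, 5, 7] / [2, 4, 9] / [6] / [8];  Q = [1, 3, 5, 8] / [2, 7, 9] / [4] / [6]
Final shape: (4, 3, 1, 1).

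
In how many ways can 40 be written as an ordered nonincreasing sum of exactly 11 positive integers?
p(40, 11 parts) = 3370

Partitions of n into exactly k parts are in bijection with partitions of n − k into at most k parts (subtract 1 from each part). So p(40, exactly 11) = p(29, parts ≤ 11). Computing via the recurrence p(m, j) = p(m, j−1) + p(m−j, j) gives 3370.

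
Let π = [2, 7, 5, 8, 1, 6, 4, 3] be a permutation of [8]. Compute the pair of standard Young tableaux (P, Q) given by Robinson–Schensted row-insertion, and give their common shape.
P = [1, 3, 6] / [2, 4] / [5, 8] / [7];  Q = [1, 2, 4] / [3, 6] / [5, 7] / [8];  common shape = (3, 2, 2, 1)

Row-insert the values π_1, π_2, … into P one at a time, bumping the leftmost entry strictly greater than the inserted value down to the next row. The recording tableau Q records, in position (i, j), the step at which that cell was added to P.
  Insert 2 (step 1): P = [2];  Q = [1]
  Insert 7 (step 2): P = [2, 7];  Q = [1, 2]
  Insert 5 (step 3): P = [2, 5] / [7];  Q = [1, 2] / [3]
  Insert 8 (step 4): P = [2, 5, 8] / [7];  Q = [1, 2, 4] / [3]
  Insert 1 (step 5): P = [1, 5, 8] / [2] / [7];  Q = [1, 2, 4] / [3] / [5]
  Insert 6 (step 6): P = [1, 5, 6] / [2, 8] / [7];  Q = [1, 2, 4] / [3, 6] / [5]
  Insert 4 (step 7): P = [1, 4, 6] / [2, 5] / [7, 8];  Q = [1, 2, 4] / [3, 6] / [5, 7]
  Insert 3 (step 8): P = [1, 3, 6] / [2, 4] / [5, 8] / [7];  Q = [1, 2, 4] / [3, 6] / [5, 7] / [8]
Final shape: (3, 2, 2, 1).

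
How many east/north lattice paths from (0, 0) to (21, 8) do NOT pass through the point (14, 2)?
Number of paths = 4086225

Total paths from (0, 0) to (21, 8): C(29, 21) = 4292145. Paths through (14, 2): (paths (0, 0) → (14, 2)) × (paths (14, 2) → (21, 8)) = C(16, 14) · C(13, 7) = 120 · 1716 = 205920. Avoidance count = 4292145 − 205920 = 4086225.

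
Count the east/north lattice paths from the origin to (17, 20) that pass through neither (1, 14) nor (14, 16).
Number of paths = 10814511015

Inclusion–exclusion. Total paths: C(37, 17) = 15905368710. Through P₁: C(15, 1)·C(22, 16) = 1119195. Through P₂: C(30, 14)·C(7, 3) = 5089793625. Since P₁ is strictly southwest of P₂, a monotone path through both must visit P₁ then P₂; paths through both = C(15, 1)·C(15, 13)·C(7, 3) = 55125. Avoid both = 15905368710 − 1119195 − 5089793625 + 55125 = 10814511015.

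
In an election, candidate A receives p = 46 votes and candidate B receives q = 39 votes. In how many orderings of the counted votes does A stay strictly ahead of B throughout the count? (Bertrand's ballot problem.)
Strict-lead orderings = 206693701430872273818480

Total orderings of the 85 votes with 46 for A: C(85, 46) = 2509852088803449039224400. By the Bertrand ballot formula (Cycle Lemma / reflection principle), the number of orderings in which A is strictly ahead of B throughout is (p − q)/(p + q) · C(p + q, p) = (46 − 39)/(46 + 39) · 2509852088803449039224400 = 206693701430872273818480.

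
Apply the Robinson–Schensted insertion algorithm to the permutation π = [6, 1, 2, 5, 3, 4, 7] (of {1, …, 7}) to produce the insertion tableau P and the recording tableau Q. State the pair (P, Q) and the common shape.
P = [1, 2, 3, 4, 7] / [5] / [6];  Q = [1, 3, 4, 6, 7] / [2] / [5];  common shape = (5, 1, 1)

Row-insert the values π_1, π_2, … into P one at a time, bumping the leftmost entry strictly greater than the inserted value down to the next row. The recording tableau Q records, in position (i, j), the step at which that cell was added to P.
  Insert 6 (step 1): P = [6];  Q = [1]
  Insert 1 (step 2): P = [1] / [6];  Q = [1] / [2]
  Insert 2 (step 3): P = [1, 2] / [6];  Q = [1, 3] / [2]
  Insert 5 (step 4): P = [1, 2, 5] / [6];  Q = [1, 3, 4] / [2]
  Insert 3 (step 5): P = [1, 2, 3] / [5] / [6];  Q = [1, 3, 4] / [2] / [5]
  Insert 4 (step 6): P = [1, 2, 3, 4] / [5] / [6];  Q = [1, 3, 4, 6] / [2] / [5]
  Insert 7 (step 7): P = [1, 2, 3, 4, 7] / [5] / [6];  Q = [1, 3, 4, 6, 7] / [2] / [5]
Final shape: (5, 1, 1).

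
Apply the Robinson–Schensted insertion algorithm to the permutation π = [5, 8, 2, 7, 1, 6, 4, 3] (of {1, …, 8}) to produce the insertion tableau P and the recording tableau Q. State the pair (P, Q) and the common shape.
P = [1, 3] / [2, 4] / [5, 6] / [7] / [8];  Q = [1, 2] / [3, 4] / [5, 6] / [7] / [8];  common shape = (2, 2, 2, 1, 1)

Row-insert the values π_1, π_2, … into P one at a time, bumping the leftmost entry strictly greater than the inserted value down to the next row. The recording tableau Q records, in position (i, j), the step at which that cell was added to P.
  Insert 5 (step 1): P = [5];  Q = [1]
  Insert 8 (step 2): P = [5, 8];  Q = [1, 2]
  Insert 2 (step 3): P = [2, 8] / [5];  Q = [1, 2] / [3]
  Insert 7 (step 4): P = [2, 7] / [5, 8];  Q = [1, 2] / [3, 4]
  Insert 1 (step 5): P = [1, 7] / [2, 8] / [5];  Q = [1, 2] / [3, 4] / [5]
  Insert 6 (step 6): P = [1, 6] / [2, 7] / [5, 8];  Q = [1, 2] / [3, 4] / [5, 6]
  Insert 4 (step 7): P = [1, 4] / [2, 6] / [5, 7] / [8];  Q = [1, 2] / [3, 4] / [5, 6] / [7]
  Insert 3 (step 8): P = [1, 3] / [2, 4] / [5, 6] / [7] / [8];  Q = [1, 2] / [3, 4] / [5, 6] / [7] / [8]
Final shape: (2, 2, 2, 1, 1).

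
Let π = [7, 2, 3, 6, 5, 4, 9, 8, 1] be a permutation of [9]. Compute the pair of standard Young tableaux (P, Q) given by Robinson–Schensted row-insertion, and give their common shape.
P = [1, 3, 4, 8] / [2, 9] / [5] / [6] / [7];  Q = [1, 3, 4, 7] / [2, 8] / [5] / [6] / [9];  common shape = (4, 2, 1, 1, 1)

Row-insert the values π_1, π_2, … into P one at a time, bumping the leftmost entry strictly greater than the inserted value down to the next row. The recording tableau Q records, in position (i, j), the step at which that cell was added to P.
  Insert 7 (step 1): P = [7];  Q = [1]
  Insert 2 (step 2): P = [2] / [7];  Q = [1] / [2]
  Insert 3 (step 3): P = [2, 3] / [7];  Q = [1, 3] / [2]
  Insert 6 (step 4): P = [2, 3, 6] / [7];  Q = [1, 3, 4] / [2]
  Insert 5 (step 5): P = [2, 3, 5] / [6] / [7];  Q = [1, 3, 4] / [2] / [5]
  Insert 4 (step 6): P = [2, 3, 4] / [5] / [6] / [7];  Q = [1, 3, 4] / [2] / [5] / [6]
  Insert 9 (step 7): P = [2, 3, 4, 9] / [5] / [6] / [7];  Q = [1, 3, 4, 7] / [2] / [5] / [6]
  Insert 8 (step 8): P = [2, 3, 4, 8] / [5, 9] / [6] / [7];  Q = [1, 3, 4, 7] / [2, 8] / [5] / [6]
  Insert 1 (step 9): P = [1, 3, 4, 8] / [2, 9] / [5] / [6] / [7];  Q = [1, 3, 4, 7] / [2, 8] / [5] / [6] / [9]
Final shape: (4, 2, 1, 1, 1).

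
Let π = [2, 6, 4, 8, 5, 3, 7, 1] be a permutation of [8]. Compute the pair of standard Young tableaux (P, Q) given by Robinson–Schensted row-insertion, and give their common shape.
P = [1, 3, 5, 7] / [2, 8] / [4] / [6];  Q = [1, 2, 4, 7] / [3, 5] / [6] / [8];  common shape = (4, 2, 1, 1)

Row-insert the values π_1, π_2, … into P one at a time, bumping the leftmost entry strictly greater than the inserted value down to the next row. The recording tableau Q records, in position (i, j), the step at which that cell was added to P.
  Insert 2 (step 1): P = [2];  Q = [1]
  Insert 6 (step 2): P = [2, 6];  Q = [1, 2]
  Insert 4 (step 3): P = [2, 4] / [6];  Q = [1, 2] / [3]
  Insert 8 (step 4): P = [2, 4, 8] / [6];  Q = [1, 2, 4] / [3]
  Insert 5 (step 5): P = [2, 4, 5] / [6, 8];  Q = [1, 2, 4] / [3, 5]
  Insert 3 (step 6): P = [2, 3, 5] / [4, 8] / [6];  Q = [1, 2, 4] / [3, 5] / [6]
  Insert 7 (step 7): P = [2, 3, 5, 7] / [4, 8] / [6];  Q = [1, 2, 4, 7] / [3, 5] / [6]
  Insert 1 (step 8): P = [1, 3, 5, 7] / [2, 8] / [4] / [6];  Q = [1, 2, 4, 7] / [3, 5] / [6] / [8]
Final shape: (4, 2, 1, 1).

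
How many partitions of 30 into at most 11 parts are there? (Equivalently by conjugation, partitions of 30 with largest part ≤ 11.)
p(30, parts ≤ 11) = 4035

Use the recurrence p(n, m) = p(n, m−1) + p(n−m, m): either the largest part is < m (count p(n, m−1)) or the largest part is exactly m (remove one copy of m, count p(n−m, m)). With p(0, ·) = 1 this gives p(30, parts ≤ 11) = 4035. (By conjugating Young diagrams, this also counts partitions of 30 into at most 11 parts.)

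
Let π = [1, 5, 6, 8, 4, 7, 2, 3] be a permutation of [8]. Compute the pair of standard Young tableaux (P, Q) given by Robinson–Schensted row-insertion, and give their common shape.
P = [1, 2, 3, 7] / [4, 6] / [5, 8];  Q = [1, 2, 3, 4] / [5, 6] / [7, 8];  common shape = (4, 2, 2)

Row-insert the values π_1, π_2, … into P one at a time, bumping the leftmost entry strictly greater than the inserted value down to the next row. The recording tableau Q records, in position (i, j), the step at which that cell was added to P.
  Insert 1 (step 1): P = [1];  Q = [1]
  Insert 5 (step 2): P = [1, 5];  Q = [1, 2]
  Insert 6 (step 3): P = [1, 5, 6];  Q = [1, 2, 3]
  Insert 8 (step 4): P = [1, 5, 6, 8];  Q = [1, 2, 3, 4]
  Insert 4 (step 5): P = [1, 4, 6, 8] / [5];  Q = [1, 2, 3, 4] / [5]
  Insert 7 (step 6): P = [1, 4, 6, 7] / [5, 8];  Q = [1, 2, 3, 4] / [5, 6]
  Insert 2 (step 7): P = [1, 2, 6, 7] / [4, 8] / [5];  Q = [1, 2, 3, 4] / [5, 6] / [7]
  Insert 3 (step 8): P = [1, 2, 3, 7] / [4, 6] / [5, 8];  Q = [1, 2, 3, 4] / [5, 6] / [7, 8]
Final shape: (4, 2, 2).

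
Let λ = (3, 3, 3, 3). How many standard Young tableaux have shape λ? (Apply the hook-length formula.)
# SYT of shape (3, 3, 3, 3) = 462

Hook-length formula: f^λ = n! / Π hook(c), product over all cells c of the Young diagram. For λ = (3, 3, 3, 3), n = 12 boxes. Hook lengths by row (left-to-right, top-to-bottom): [6, 5, 4]; [5, 4, 3]; [4, 3, 2]; [3, 2, 1]. Product of hooks = 1036800. So f^λ = 12! / 1036800 = 479001600 / 1036800 = 462.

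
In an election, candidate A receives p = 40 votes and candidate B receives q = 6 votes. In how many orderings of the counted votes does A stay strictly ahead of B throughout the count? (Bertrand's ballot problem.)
Strict-lead orderings = 6923301

Total orderings of the 46 votes with 40 for A: C(46, 40) = 9366819. By the Bertrand ballot formula (Cycle Lemma / reflection principle), the number of orderings in which A is strictly ahead of B throughout is (p − q)/(p + q) · C(p + q, p) = (40 − 6)/(40 + 6) · 9366819 = 6923301.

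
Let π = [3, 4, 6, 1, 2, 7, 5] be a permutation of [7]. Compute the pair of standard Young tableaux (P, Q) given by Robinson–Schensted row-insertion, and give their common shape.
P = [1, 2, 5, 7] / [3, 4, 6];  Q = [1, 2, 3, 6] / [4, 5, 7];  common shape = (4, 3)

Row-insert the values π_1, π_2, … into P one at a time, bumping the leftmost entry strictly greater than the inserted value down to the next row. The recording tableau Q records, in position (i, j), the step at which that cell was added to P.
  Insert 3 (step 1): P = [3];  Q = [1]
  Insert 4 (step 2): P = [3, 4];  Q = [1, 2]
  Insert 6 (step 3): P = [3, 4, 6];  Q = [1, 2, 3]
  Insert 1 (step 4): P = [1, 4, 6] / [3];  Q = [1, 2, 3] / [4]
  Insert 2 (step 5): P = [1, 2, 6] / [3, 4];  Q = [1, 2, 3] / [4, 5]
  Insert 7 (step 6): P = [1, 2, 6, 7] / [3, 4];  Q = [1, 2, 3, 6] / [4, 5]
  Insert 5 (step 7): P = [1, 2, 5, 7] / [3, 4, 6];  Q = [1, 2, 3, 6] / [4, 5, 7]
Final shape: (4, 3).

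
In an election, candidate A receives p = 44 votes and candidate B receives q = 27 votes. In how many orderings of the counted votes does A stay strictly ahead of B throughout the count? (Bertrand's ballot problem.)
Strict-lead orderings = 7035125006101363640

Total orderings of the 71 votes with 44 for A: C(71, 44) = 29381992672540989320. By the Bertrand ballot formula (Cycle Lemma / reflection principle), the number of orderings in which A is strictly ahead of B throughout is (p − q)/(p + q) · C(p + q, p) = (44 − 27)/(44 + 27) · 29381992672540989320 = 7035125006101363640.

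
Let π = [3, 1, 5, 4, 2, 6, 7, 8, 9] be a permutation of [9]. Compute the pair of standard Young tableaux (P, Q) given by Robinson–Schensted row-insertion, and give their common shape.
P = [1, 2, 6, 7, 8, 9] / [3, 4] / [5];  Q = [1, 3, 6, 7, 8, 9] / [2, 4] / [5];  common shape = (6, 2, 1)

Row-insert the values π_1, π_2, … into P one at a time, bumping the leftmost entry strictly greater than the inserted value down to the next row. The recording tableau Q records, in position (i, j), the step at which that cell was added to P.
  Insert 3 (step 1): P = [3];  Q = [1]
  Insert 1 (step 2): P = [1] / [3];  Q = [1] / [2]
  Insert 5 (step 3): P = [1, 5] / [3];  Q = [1, 3] / [2]
  Insert 4 (step 4): P = [1, 4] / [3, 5];  Q = [1, 3] / [2, 4]
  Insert 2 (step 5): P = [1, 2] / [3, 4] / [5];  Q = [1, 3] / [2, 4] / [5]
  Insert 6 (step 6): P = [1, 2, 6] / [3, 4] / [5];  Q = [1, 3, 6] / [2, 4] / [5]
  Insert 7 (step 7): P = [1, 2, 6, 7] / [3, 4] / [5];  Q = [1, 3, 6, 7] / [2, 4] / [5]
  Insert 8 (step 8): P = [1, 2, 6, 7, 8] / [3, 4] / [5];  Q = [1, 3, 6, 7, 8] / [2, 4] / [5]
  Insert 9 (step 9): P = [1, 2, 6, 7, 8, 9] / [3, 4] / [5];  Q = [1, 3, 6, 7, 8, 9] / [2, 4] / [5]
Final shape: (6, 2, 1).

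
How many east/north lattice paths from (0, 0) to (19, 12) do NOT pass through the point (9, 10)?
Number of paths = 135023577

Total paths from (0, 0) to (19, 12): C(31, 19) = 141120525. Paths through (9, 10): (paths (0, 0) → (9, 10)) × (paths (9, 10) → (19, 12)) = C(19, 9) · C(12, 10) = 92378 · 66 = 6096948. Avoidance count = 141120525 − 6096948 = 135023577.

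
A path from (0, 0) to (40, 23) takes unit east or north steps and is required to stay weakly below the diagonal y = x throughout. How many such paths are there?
Number of paths = 41265401510249910

By the reflection principle (André's argument), the number of monotone paths to (40, 23) with n ≤ m that never go above y = x is C(63, 40) − C(63, 41) = 93993414551124795 − 52728013040874885 = 41265401510249910.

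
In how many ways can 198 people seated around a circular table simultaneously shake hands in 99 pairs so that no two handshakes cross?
C_99 = 227508830794229349661819540395688853956041682601541047340

These noncrossing handshakes are counted by the Catalan number C_n = (1/(n + 1)) · C(2n, n). For n = 99: C_99 = (1/100) · C(198, 99) = 22750883079422934966181954039568885395604168260154104734000/100 = 227508830794229349661819540395688853956041682601541047340.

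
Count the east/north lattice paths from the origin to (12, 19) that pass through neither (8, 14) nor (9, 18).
Number of paths = 88477605

Inclusion–exclusion. Total paths: C(31, 12) = 141120525. Through P₁: C(22, 8)·C(9, 4) = 40291020. Through P₂: C(27, 9)·C(4, 3) = 18747300. Since P₁ is strictly southwest of P₂, a monotone path through both must visit P₁ then P₂; paths through both = C(22, 8)·C(5, 1)·C(4, 3) = 6395400. Avoid both = 141120525 − 40291020 − 18747300 + 6395400 = 88477605.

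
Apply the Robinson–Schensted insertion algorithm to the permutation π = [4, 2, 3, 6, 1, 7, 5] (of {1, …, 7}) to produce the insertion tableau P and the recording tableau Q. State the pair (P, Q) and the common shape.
P = [1, 3, 5, 7] / [2, 6] / [4];  Q = [1, 3, 4, 6] / [2, 7] / [5];  common shape = (4, 2, 1)

Row-insert the values π_1, π_2, … into P one at a time, bumping the leftmost entry strictly greater than the inserted value down to the next row. The recording tableau Q records, in position (i, j), the step at which that cell was added to P.
  Insert 4 (step 1): P = [4];  Q = [1]
  Insert 2 (step 2): P = [2] / [4];  Q = [1] / [2]
  Insert 3 (step 3): P = [2, 3] / [4];  Q = [1, 3] / [2]
  Insert 6 (step 4): P = [2, 3, 6] / [4];  Q = [1, 3, 4] / [2]
  Insert 1 (step 5): P = [1, 3, 6] / [2] / [4];  Q = [1, 3, 4] / [2] / [5]
  Insert 7 (step 6): P = [1, 3, 6, 7] / [2] / [4];  Q = [1, 3, 4, 6] / [2] / [5]
  Insert 5 (step 7): P = [1, 3, 5, 7] / [2, 6] / [4];  Q = [1, 3, 4, 6] / [2, 7] / [5]
Final shape: (4, 2, 1).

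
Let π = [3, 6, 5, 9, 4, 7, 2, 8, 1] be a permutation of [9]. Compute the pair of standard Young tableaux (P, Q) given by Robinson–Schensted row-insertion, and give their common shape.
P = [1, 4, 7, 8] / [2, 9] / [3] / [5] / [6];  Q = [1, 2, 4, 8] / [3, 6] / [5] / [7] / [9];  common shape = (4, 2, 1, 1, 1)

Row-insert the values π_1, π_2, … into P one at a time, bumping the leftmost entry strictly greater than the inserted value down to the next row. The recording tableau Q records, in position (i, j), the step at which that cell was added to P.
  Insert 3 (step 1): P = [3];  Q = [1]
  Insert 6 (step 2): P = [3, 6];  Q = [1, 2]
  Insert 5 (step 3): P = [3, 5] / [6];  Q = [1, 2] / [3]
  Insert 9 (step 4): P = [3, 5, 9] / [6];  Q = [1, 2, 4] / [3]
  Insert 4 (step 5): P = [3, 4, 9] / [5] / [6];  Q = [1, 2, 4] / [3] / [5]
  Insert 7 (step 6): P = [3, 4, 7] / [5, 9] / [6];  Q = [1, 2, 4] / [3, 6] / [5]
  Insert 2 (step 7): P = [2, 4, 7] / [3, 9] / [5] / [6];  Q = [1, 2, 4] / [3, 6] / [5] / [7]
  Insert 8 (step 8): P = [2, 4, 7, 8] / [3, 9] / [5] / [6];  Q = [1, 2, 4, 8] / [3, 6] / [5] / [7]
  Insert 1 (step 9): P = [1, 4, 7, 8] / [2, 9] / [3] / [5] / [6];  Q = [1, 2, 4, 8] / [3, 6] / [5] / [7] / [9]
Final shape: (4, 2, 1, 1, 1).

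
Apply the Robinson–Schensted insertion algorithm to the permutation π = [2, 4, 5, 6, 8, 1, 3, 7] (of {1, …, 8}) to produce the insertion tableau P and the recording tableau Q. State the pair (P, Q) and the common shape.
P = [1, 3, 5, 6, 7] / [2, 4, 8];  Q = [1, 2, 3, 4, 5] / [6, 7, 8];  common shape = (5, 3)

Row-insert the values π_1, π_2, … into P one at a time, bumping the leftmost entry strictly greater than the inserted value down to the next row. The recording tableau Q records, in position (i, j), the step at which that cell was added to P.
  Insert 2 (step 1): P = [2];  Q = [1]
  Insert 4 (step 2): P = [2, 4];  Q = [1, 2]
  Insert 5 (step 3): P = [2, 4, 5];  Q = [1, 2, 3]
  Insert 6 (step 4): P = [2, 4, 5, 6];  Q = [1, 2, 3, 4]
  Insert 8 (step 5): P = [2, 4, 5, 6, 8];  Q = [1, 2, 3, 4, 5]
  Insert 1 (step 6): P = [1, 4, 5, 6, 8] / [2];  Q = [1, 2, 3, 4, 5] / [6]
  Insert 3 (step 7): P = [1, 3, 5, 6, 8] / [2, 4];  Q = [1, 2, 3, 4, 5] / [6, 7]
  Insert 7 (step 8): P = [1, 3, 5, 6, 7] / [2, 4, 8];  Q = [1, 2, 3, 4, 5] / [6, 7, 8]
Final shape: (5, 3).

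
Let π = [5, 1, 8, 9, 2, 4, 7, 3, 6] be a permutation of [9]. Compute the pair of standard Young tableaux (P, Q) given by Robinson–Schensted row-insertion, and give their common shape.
P = [1, 2, 3, 6] / [4, 7, 9] / [5, 8];  Q = [1, 3, 4, 7] / [2, 5, 6] / [8, 9];  common shape = (4, 3, 2)

Row-insert the values π_1, π_2, … into P one at a time, bumping the leftmost entry strictly greater than the inserted value down to the next row. The recording tableau Q records, in position (i, j), the step at which that cell was added to P.
  Insert 5 (step 1): P = [5];  Q = [1]
  Insert 1 (step 2): P = [1] / [5];  Q = [1] / [2]
  Insert 8 (step 3): P = [1, 8] / [5];  Q = [1, 3] / [2]
  Insert 9 (step 4): P = [1, 8, 9] / [5];  Q = [1, 3, 4] / [2]
  Insert 2 (step 5): P = [1, 2, 9] / [5, 8];  Q = [1, 3, 4] / [2, 5]
  Insert 4 (step 6): P = [1, 2, 4] / [5, 8, 9];  Q = [1, 3, 4] / [2, 5, 6]
  Insert 7 (step 7): P = [1, 2, 4, 7] / [5, 8, 9];  Q = [1, 3, 4, 7] / [2, 5, 6]
  Insert 3 (step 8): P = [1, 2, 3, 7] / [4, 8, 9] / [5];  Q = [1, 3, 4, 7] / [2, 5, 6] / [8]
  Insert 6 (step 9): P = [1, 2, 3, 6] / [4, 7, 9] / [5, 8];  Q = [1, 3, 4, 7] / [2, 5, 6] / [8, 9]
Final shape: (4, 3, 2).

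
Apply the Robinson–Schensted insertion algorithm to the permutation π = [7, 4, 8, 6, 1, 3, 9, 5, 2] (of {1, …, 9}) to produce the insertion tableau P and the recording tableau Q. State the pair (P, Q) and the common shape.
P = [1, 2, 5] / [3, 6, 9] / [4, 8] / [7];  Q = [1, 3, 7] / [2, 4, 8] / [5, 6] / [9];  common shape = (3, 3, 2, 1)

Row-insert the values π_1, π_2, … into P one at a time, bumping the leftmost entry strictly greater than the inserted value down to the next row. The recording tableau Q records, in position (i, j), the step at which that cell was added to P.
  Insert 7 (step 1): P = [7];  Q = [1]
  Insert 4 (step 2): P = [4] / [7];  Q = [1] / [2]
  Insert 8 (step 3): P = [4, 8] / [7];  Q = [1, 3] / [2]
  Insert 6 (step 4): P = [4, 6] / [7, 8];  Q = [1, 3] / [2, 4]
  Insert 1 (step 5): P = [1, 6] / [4, 8] / [7];  Q = [1, 3] / [2, 4] / [5]
  Insert 3 (step 6): P = [1, 3] / [4, 6] / [7, 8];  Q = [1, 3] / [2, 4] / [5, 6]
  Insert 9 (step 7): P = [1, 3, 9] / [4, 6] / [7, 8];  Q = [1, 3, 7] / [2, 4] / [5, 6]
  Insert 5 (step 8): P = [1, 3, 5] / [4, 6, 9] / [7, 8];  Q = [1, 3, 7] / [2, 4, 8] / [5, 6]
  Insert 2 (step 9): P = [1, 2, 5] / [3, 6, 9] / [4, 8] / [7];  Q = [1, 3, 7] / [2, 4, 8] / [5, 6] / [9]
Final shape: (3, 3, 2, 1).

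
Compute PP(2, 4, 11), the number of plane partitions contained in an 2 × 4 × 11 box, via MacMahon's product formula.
PP(2, 4, 11) = 496860

Evaluate the triple product over i = 1..2, j = 1..4, k = 1..11. The factors are (2/1) · (3/2) · (4/3) · (5/4) · (6/5) · (7/6) · (8/7) · (9/8) · … (88 factors total). The numerators and denominators telescope so the product is an integer; carrying out the multiplication exactly gives PP(2, 4, 11) = 496860.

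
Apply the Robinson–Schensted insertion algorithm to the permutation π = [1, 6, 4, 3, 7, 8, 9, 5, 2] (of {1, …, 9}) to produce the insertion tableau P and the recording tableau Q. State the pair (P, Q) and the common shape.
P = [1, 2, 5, 8, 9] / [3, 7] / [4] / [6];  Q = [1, 2, 5, 6, 7] / [3, 8] / [4] / [9];  common shape = (5, 2, 1, 1)

Row-insert the values π_1, π_2, … into P one at a time, bumping the leftmost entry strictly greater than the inserted value down to the next row. The recording tableau Q records, in position (i, j), the step at which that cell was added to P.
  Insert 1 (step 1): P = [1];  Q = [1]
  Insert 6 (step 2): P = [1, 6];  Q = [1, 2]
  Insert 4 (step 3): P = [1, 4] / [6];  Q = [1, 2] / [3]
  Insert 3 (step 4): P = [1, 3] / [4] / [6];  Q = [1, 2] / [3] / [4]
  Insert 7 (step 5): P = [1, 3, 7] / [4] / [6];  Q = [1, 2, 5] / [3] / [4]
  Insert 8 (step 6): P = [1, 3, 7, 8] / [4] / [6];  Q = [1, 2, 5, 6] / [3] / [4]
  Insert 9 (step 7): P = [1, 3, 7, 8, 9] / [4] / [6];  Q = [1, 2, 5, 6, 7] / [3] / [4]
  Insert 5 (step 8): P = [1, 3, 5, 8, 9] / [4, 7] / [6];  Q = [1, 2, 5, 6, 7] / [3, 8] / [4]
  Insert 2 (step 9): P = [1, 2, 5, 8, 9] / [3, 7] / [4] / [6];  Q = [1, 2, 5, 6, 7] / [3, 8] / [4] / [9]
Final shape: (5, 2, 1, 1).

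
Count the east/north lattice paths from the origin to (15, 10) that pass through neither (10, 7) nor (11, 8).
Number of paths = 1629382

Inclusion–exclusion. Total paths: C(25, 15) = 3268760. Through P₁: C(17, 10)·C(8, 5) = 1089088. Through P₂: C(19, 11)·C(6, 4) = 1133730. Since P₁ is strictly southwest of P₂, a monotone path through both must visit P₁ then P₂; paths through both = C(17, 10)·C(2, 1)·C(6, 4) = 583440. Avoid both = 3268760 − 1089088 − 1133730 + 583440 = 1629382.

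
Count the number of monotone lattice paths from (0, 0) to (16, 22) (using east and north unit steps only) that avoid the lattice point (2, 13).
Number of paths = 22154169480

Total paths from (0, 0) to (16, 22): C(38, 16) = 22239974430. Paths through (2, 13): (paths (0, 0) → (2, 13)) × (paths (2, 13) → (16, 22)) = C(15, 2) · C(23, 14) = 105 · 817190 = 85804950. Avoidance count = 22239974430 − 85804950 = 22154169480.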